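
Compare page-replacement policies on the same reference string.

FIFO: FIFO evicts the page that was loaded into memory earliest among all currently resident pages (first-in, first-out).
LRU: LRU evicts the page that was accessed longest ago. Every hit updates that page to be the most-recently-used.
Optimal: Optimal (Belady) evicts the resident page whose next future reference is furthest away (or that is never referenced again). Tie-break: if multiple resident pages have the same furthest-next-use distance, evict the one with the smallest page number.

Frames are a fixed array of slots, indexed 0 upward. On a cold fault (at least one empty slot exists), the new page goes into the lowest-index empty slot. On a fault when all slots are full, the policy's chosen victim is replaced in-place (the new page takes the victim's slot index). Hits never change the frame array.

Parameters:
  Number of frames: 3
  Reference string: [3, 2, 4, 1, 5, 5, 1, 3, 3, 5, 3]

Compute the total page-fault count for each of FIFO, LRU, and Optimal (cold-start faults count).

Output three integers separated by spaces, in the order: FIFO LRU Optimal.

Answer: 6 6 5

Derivation:
--- FIFO ---
  step 0: ref 3 -> FAULT, frames=[3,-,-] (faults so far: 1)
  step 1: ref 2 -> FAULT, frames=[3,2,-] (faults so far: 2)
  step 2: ref 4 -> FAULT, frames=[3,2,4] (faults so far: 3)
  step 3: ref 1 -> FAULT, evict 3, frames=[1,2,4] (faults so far: 4)
  step 4: ref 5 -> FAULT, evict 2, frames=[1,5,4] (faults so far: 5)
  step 5: ref 5 -> HIT, frames=[1,5,4] (faults so far: 5)
  step 6: ref 1 -> HIT, frames=[1,5,4] (faults so far: 5)
  step 7: ref 3 -> FAULT, evict 4, frames=[1,5,3] (faults so far: 6)
  step 8: ref 3 -> HIT, frames=[1,5,3] (faults so far: 6)
  step 9: ref 5 -> HIT, frames=[1,5,3] (faults so far: 6)
  step 10: ref 3 -> HIT, frames=[1,5,3] (faults so far: 6)
  FIFO total faults: 6
--- LRU ---
  step 0: ref 3 -> FAULT, frames=[3,-,-] (faults so far: 1)
  step 1: ref 2 -> FAULT, frames=[3,2,-] (faults so far: 2)
  step 2: ref 4 -> FAULT, frames=[3,2,4] (faults so far: 3)
  step 3: ref 1 -> FAULT, evict 3, frames=[1,2,4] (faults so far: 4)
  step 4: ref 5 -> FAULT, evict 2, frames=[1,5,4] (faults so far: 5)
  step 5: ref 5 -> HIT, frames=[1,5,4] (faults so far: 5)
  step 6: ref 1 -> HIT, frames=[1,5,4] (faults so far: 5)
  step 7: ref 3 -> FAULT, evict 4, frames=[1,5,3] (faults so far: 6)
  step 8: ref 3 -> HIT, frames=[1,5,3] (faults so far: 6)
  step 9: ref 5 -> HIT, frames=[1,5,3] (faults so far: 6)
  step 10: ref 3 -> HIT, frames=[1,5,3] (faults so far: 6)
  LRU total faults: 6
--- Optimal ---
  step 0: ref 3 -> FAULT, frames=[3,-,-] (faults so far: 1)
  step 1: ref 2 -> FAULT, frames=[3,2,-] (faults so far: 2)
  step 2: ref 4 -> FAULT, frames=[3,2,4] (faults so far: 3)
  step 3: ref 1 -> FAULT, evict 2, frames=[3,1,4] (faults so far: 4)
  step 4: ref 5 -> FAULT, evict 4, frames=[3,1,5] (faults so far: 5)
  step 5: ref 5 -> HIT, frames=[3,1,5] (faults so far: 5)
  step 6: ref 1 -> HIT, frames=[3,1,5] (faults so far: 5)
  step 7: ref 3 -> HIT, frames=[3,1,5] (faults so far: 5)
  step 8: ref 3 -> HIT, frames=[3,1,5] (faults so far: 5)
  step 9: ref 5 -> HIT, frames=[3,1,5] (faults so far: 5)
  step 10: ref 3 -> HIT, frames=[3,1,5] (faults so far: 5)
  Optimal total faults: 5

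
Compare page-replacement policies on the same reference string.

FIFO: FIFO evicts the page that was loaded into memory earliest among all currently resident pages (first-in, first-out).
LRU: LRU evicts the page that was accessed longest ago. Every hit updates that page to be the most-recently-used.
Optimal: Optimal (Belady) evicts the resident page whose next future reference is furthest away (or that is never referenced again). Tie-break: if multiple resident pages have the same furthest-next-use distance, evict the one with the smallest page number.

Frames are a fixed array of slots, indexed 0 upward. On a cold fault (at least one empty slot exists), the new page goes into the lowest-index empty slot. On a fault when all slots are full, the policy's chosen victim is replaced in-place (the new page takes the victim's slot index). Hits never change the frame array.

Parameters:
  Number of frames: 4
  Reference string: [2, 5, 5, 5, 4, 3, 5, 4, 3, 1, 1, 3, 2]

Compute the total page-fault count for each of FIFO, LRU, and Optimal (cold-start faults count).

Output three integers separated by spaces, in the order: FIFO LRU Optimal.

Answer: 6 6 5

Derivation:
--- FIFO ---
  step 0: ref 2 -> FAULT, frames=[2,-,-,-] (faults so far: 1)
  step 1: ref 5 -> FAULT, frames=[2,5,-,-] (faults so far: 2)
  step 2: ref 5 -> HIT, frames=[2,5,-,-] (faults so far: 2)
  step 3: ref 5 -> HIT, frames=[2,5,-,-] (faults so far: 2)
  step 4: ref 4 -> FAULT, frames=[2,5,4,-] (faults so far: 3)
  step 5: ref 3 -> FAULT, frames=[2,5,4,3] (faults so far: 4)
  step 6: ref 5 -> HIT, frames=[2,5,4,3] (faults so far: 4)
  step 7: ref 4 -> HIT, frames=[2,5,4,3] (faults so far: 4)
  step 8: ref 3 -> HIT, frames=[2,5,4,3] (faults so far: 4)
  step 9: ref 1 -> FAULT, evict 2, frames=[1,5,4,3] (faults so far: 5)
  step 10: ref 1 -> HIT, frames=[1,5,4,3] (faults so far: 5)
  step 11: ref 3 -> HIT, frames=[1,5,4,3] (faults so far: 5)
  step 12: ref 2 -> FAULT, evict 5, frames=[1,2,4,3] (faults so far: 6)
  FIFO total faults: 6
--- LRU ---
  step 0: ref 2 -> FAULT, frames=[2,-,-,-] (faults so far: 1)
  step 1: ref 5 -> FAULT, frames=[2,5,-,-] (faults so far: 2)
  step 2: ref 5 -> HIT, frames=[2,5,-,-] (faults so far: 2)
  step 3: ref 5 -> HIT, frames=[2,5,-,-] (faults so far: 2)
  step 4: ref 4 -> FAULT, frames=[2,5,4,-] (faults so far: 3)
  step 5: ref 3 -> FAULT, frames=[2,5,4,3] (faults so far: 4)
  step 6: ref 5 -> HIT, frames=[2,5,4,3] (faults so far: 4)
  step 7: ref 4 -> HIT, frames=[2,5,4,3] (faults so far: 4)
  step 8: ref 3 -> HIT, frames=[2,5,4,3] (faults so far: 4)
  step 9: ref 1 -> FAULT, evict 2, frames=[1,5,4,3] (faults so far: 5)
  step 10: ref 1 -> HIT, frames=[1,5,4,3] (faults so far: 5)
  step 11: ref 3 -> HIT, frames=[1,5,4,3] (faults so far: 5)
  step 12: ref 2 -> FAULT, evict 5, frames=[1,2,4,3] (faults so far: 6)
  LRU total faults: 6
--- Optimal ---
  step 0: ref 2 -> FAULT, frames=[2,-,-,-] (faults so far: 1)
  step 1: ref 5 -> FAULT, frames=[2,5,-,-] (faults so far: 2)
  step 2: ref 5 -> HIT, frames=[2,5,-,-] (faults so far: 2)
  step 3: ref 5 -> HIT, frames=[2,5,-,-] (faults so far: 2)
  step 4: ref 4 -> FAULT, frames=[2,5,4,-] (faults so far: 3)
  step 5: ref 3 -> FAULT, frames=[2,5,4,3] (faults so far: 4)
  step 6: ref 5 -> HIT, frames=[2,5,4,3] (faults so far: 4)
  step 7: ref 4 -> HIT, frames=[2,5,4,3] (faults so far: 4)
  step 8: ref 3 -> HIT, frames=[2,5,4,3] (faults so far: 4)
  step 9: ref 1 -> FAULT, evict 4, frames=[2,5,1,3] (faults so far: 5)
  step 10: ref 1 -> HIT, frames=[2,5,1,3] (faults so far: 5)
  step 11: ref 3 -> HIT, frames=[2,5,1,3] (faults so far: 5)
  step 12: ref 2 -> HIT, frames=[2,5,1,3] (faults so far: 5)
  Optimal total faults: 5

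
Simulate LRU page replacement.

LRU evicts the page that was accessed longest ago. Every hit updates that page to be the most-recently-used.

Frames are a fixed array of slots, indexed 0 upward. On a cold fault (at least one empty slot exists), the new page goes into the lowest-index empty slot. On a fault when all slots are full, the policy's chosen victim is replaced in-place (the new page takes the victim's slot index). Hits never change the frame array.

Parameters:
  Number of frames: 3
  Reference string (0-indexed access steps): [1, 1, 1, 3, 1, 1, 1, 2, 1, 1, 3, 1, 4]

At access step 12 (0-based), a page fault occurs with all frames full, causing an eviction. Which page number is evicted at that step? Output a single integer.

Step 0: ref 1 -> FAULT, frames=[1,-,-]
Step 1: ref 1 -> HIT, frames=[1,-,-]
Step 2: ref 1 -> HIT, frames=[1,-,-]
Step 3: ref 3 -> FAULT, frames=[1,3,-]
Step 4: ref 1 -> HIT, frames=[1,3,-]
Step 5: ref 1 -> HIT, frames=[1,3,-]
Step 6: ref 1 -> HIT, frames=[1,3,-]
Step 7: ref 2 -> FAULT, frames=[1,3,2]
Step 8: ref 1 -> HIT, frames=[1,3,2]
Step 9: ref 1 -> HIT, frames=[1,3,2]
Step 10: ref 3 -> HIT, frames=[1,3,2]
Step 11: ref 1 -> HIT, frames=[1,3,2]
Step 12: ref 4 -> FAULT, evict 2, frames=[1,3,4]
At step 12: evicted page 2

Answer: 2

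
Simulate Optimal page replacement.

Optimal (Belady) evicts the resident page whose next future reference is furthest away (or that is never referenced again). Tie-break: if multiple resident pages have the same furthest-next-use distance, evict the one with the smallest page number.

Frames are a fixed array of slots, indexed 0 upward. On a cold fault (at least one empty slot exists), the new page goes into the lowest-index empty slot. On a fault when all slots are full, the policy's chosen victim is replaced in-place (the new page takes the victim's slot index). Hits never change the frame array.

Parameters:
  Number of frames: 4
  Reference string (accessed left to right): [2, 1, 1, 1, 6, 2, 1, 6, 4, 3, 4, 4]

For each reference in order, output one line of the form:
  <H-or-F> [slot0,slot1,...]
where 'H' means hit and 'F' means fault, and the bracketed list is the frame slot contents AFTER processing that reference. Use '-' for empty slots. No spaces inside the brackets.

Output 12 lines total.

F [2,-,-,-]
F [2,1,-,-]
H [2,1,-,-]
H [2,1,-,-]
F [2,1,6,-]
H [2,1,6,-]
H [2,1,6,-]
H [2,1,6,-]
F [2,1,6,4]
F [2,3,6,4]
H [2,3,6,4]
H [2,3,6,4]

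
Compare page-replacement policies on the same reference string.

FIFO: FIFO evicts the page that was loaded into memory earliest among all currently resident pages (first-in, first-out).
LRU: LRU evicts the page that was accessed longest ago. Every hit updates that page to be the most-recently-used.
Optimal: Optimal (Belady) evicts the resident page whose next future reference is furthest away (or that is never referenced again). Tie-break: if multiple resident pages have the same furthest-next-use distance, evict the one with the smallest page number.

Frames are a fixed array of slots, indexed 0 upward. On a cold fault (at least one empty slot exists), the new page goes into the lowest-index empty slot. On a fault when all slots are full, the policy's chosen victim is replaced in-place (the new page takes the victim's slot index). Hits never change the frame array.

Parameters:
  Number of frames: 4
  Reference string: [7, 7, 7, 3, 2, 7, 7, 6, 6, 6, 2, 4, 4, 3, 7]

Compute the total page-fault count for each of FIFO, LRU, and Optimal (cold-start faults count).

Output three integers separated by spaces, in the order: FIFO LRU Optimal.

--- FIFO ---
  step 0: ref 7 -> FAULT, frames=[7,-,-,-] (faults so far: 1)
  step 1: ref 7 -> HIT, frames=[7,-,-,-] (faults so far: 1)
  step 2: ref 7 -> HIT, frames=[7,-,-,-] (faults so far: 1)
  step 3: ref 3 -> FAULT, frames=[7,3,-,-] (faults so far: 2)
  step 4: ref 2 -> FAULT, frames=[7,3,2,-] (faults so far: 3)
  step 5: ref 7 -> HIT, frames=[7,3,2,-] (faults so far: 3)
  step 6: ref 7 -> HIT, frames=[7,3,2,-] (faults so far: 3)
  step 7: ref 6 -> FAULT, frames=[7,3,2,6] (faults so far: 4)
  step 8: ref 6 -> HIT, frames=[7,3,2,6] (faults so far: 4)
  step 9: ref 6 -> HIT, frames=[7,3,2,6] (faults so far: 4)
  step 10: ref 2 -> HIT, frames=[7,3,2,6] (faults so far: 4)
  step 11: ref 4 -> FAULT, evict 7, frames=[4,3,2,6] (faults so far: 5)
  step 12: ref 4 -> HIT, frames=[4,3,2,6] (faults so far: 5)
  step 13: ref 3 -> HIT, frames=[4,3,2,6] (faults so far: 5)
  step 14: ref 7 -> FAULT, evict 3, frames=[4,7,2,6] (faults so far: 6)
  FIFO total faults: 6
--- LRU ---
  step 0: ref 7 -> FAULT, frames=[7,-,-,-] (faults so far: 1)
  step 1: ref 7 -> HIT, frames=[7,-,-,-] (faults so far: 1)
  step 2: ref 7 -> HIT, frames=[7,-,-,-] (faults so far: 1)
  step 3: ref 3 -> FAULT, frames=[7,3,-,-] (faults so far: 2)
  step 4: ref 2 -> FAULT, frames=[7,3,2,-] (faults so far: 3)
  step 5: ref 7 -> HIT, frames=[7,3,2,-] (faults so far: 3)
  step 6: ref 7 -> HIT, frames=[7,3,2,-] (faults so far: 3)
  step 7: ref 6 -> FAULT, frames=[7,3,2,6] (faults so far: 4)
  step 8: ref 6 -> HIT, frames=[7,3,2,6] (faults so far: 4)
  step 9: ref 6 -> HIT, frames=[7,3,2,6] (faults so far: 4)
  step 10: ref 2 -> HIT, frames=[7,3,2,6] (faults so far: 4)
  step 11: ref 4 -> FAULT, evict 3, frames=[7,4,2,6] (faults so far: 5)
  step 12: ref 4 -> HIT, frames=[7,4,2,6] (faults so far: 5)
  step 13: ref 3 -> FAULT, evict 7, frames=[3,4,2,6] (faults so far: 6)
  step 14: ref 7 -> FAULT, evict 6, frames=[3,4,2,7] (faults so far: 7)
  LRU total faults: 7
--- Optimal ---
  step 0: ref 7 -> FAULT, frames=[7,-,-,-] (faults so far: 1)
  step 1: ref 7 -> HIT, frames=[7,-,-,-] (faults so far: 1)
  step 2: ref 7 -> HIT, frames=[7,-,-,-] (faults so far: 1)
  step 3: ref 3 -> FAULT, frames=[7,3,-,-] (faults so far: 2)
  step 4: ref 2 -> FAULT, frames=[7,3,2,-] (faults so far: 3)
  step 5: ref 7 -> HIT, frames=[7,3,2,-] (faults so far: 3)
  step 6: ref 7 -> HIT, frames=[7,3,2,-] (faults so far: 3)
  step 7: ref 6 -> FAULT, frames=[7,3,2,6] (faults so far: 4)
  step 8: ref 6 -> HIT, frames=[7,3,2,6] (faults so far: 4)
  step 9: ref 6 -> HIT, frames=[7,3,2,6] (faults so far: 4)
  step 10: ref 2 -> HIT, frames=[7,3,2,6] (faults so far: 4)
  step 11: ref 4 -> FAULT, evict 2, frames=[7,3,4,6] (faults so far: 5)
  step 12: ref 4 -> HIT, frames=[7,3,4,6] (faults so far: 5)
  step 13: ref 3 -> HIT, frames=[7,3,4,6] (faults so far: 5)
  step 14: ref 7 -> HIT, frames=[7,3,4,6] (faults so far: 5)
  Optimal total faults: 5

Answer: 6 7 5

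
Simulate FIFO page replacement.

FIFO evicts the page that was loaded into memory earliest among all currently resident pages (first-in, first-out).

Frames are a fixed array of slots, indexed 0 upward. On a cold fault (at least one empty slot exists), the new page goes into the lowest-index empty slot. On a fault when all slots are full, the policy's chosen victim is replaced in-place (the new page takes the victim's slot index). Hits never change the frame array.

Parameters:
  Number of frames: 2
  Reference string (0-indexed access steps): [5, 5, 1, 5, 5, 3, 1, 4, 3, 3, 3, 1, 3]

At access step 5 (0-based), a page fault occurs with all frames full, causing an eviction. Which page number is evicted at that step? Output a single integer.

Step 0: ref 5 -> FAULT, frames=[5,-]
Step 1: ref 5 -> HIT, frames=[5,-]
Step 2: ref 1 -> FAULT, frames=[5,1]
Step 3: ref 5 -> HIT, frames=[5,1]
Step 4: ref 5 -> HIT, frames=[5,1]
Step 5: ref 3 -> FAULT, evict 5, frames=[3,1]
At step 5: evicted page 5

Answer: 5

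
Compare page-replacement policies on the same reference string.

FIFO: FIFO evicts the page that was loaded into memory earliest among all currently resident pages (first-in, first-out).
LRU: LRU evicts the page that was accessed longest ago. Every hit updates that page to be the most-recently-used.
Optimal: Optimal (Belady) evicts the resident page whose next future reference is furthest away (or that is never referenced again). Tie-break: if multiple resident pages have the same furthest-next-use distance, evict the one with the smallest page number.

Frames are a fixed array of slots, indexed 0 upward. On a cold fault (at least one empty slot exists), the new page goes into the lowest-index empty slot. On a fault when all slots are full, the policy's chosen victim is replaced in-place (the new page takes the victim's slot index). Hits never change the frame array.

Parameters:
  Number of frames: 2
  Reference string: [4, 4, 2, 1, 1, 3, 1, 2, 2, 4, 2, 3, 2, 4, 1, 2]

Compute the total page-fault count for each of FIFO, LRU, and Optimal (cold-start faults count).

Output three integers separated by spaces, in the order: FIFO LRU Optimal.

--- FIFO ---
  step 0: ref 4 -> FAULT, frames=[4,-] (faults so far: 1)
  step 1: ref 4 -> HIT, frames=[4,-] (faults so far: 1)
  step 2: ref 2 -> FAULT, frames=[4,2] (faults so far: 2)
  step 3: ref 1 -> FAULT, evict 4, frames=[1,2] (faults so far: 3)
  step 4: ref 1 -> HIT, frames=[1,2] (faults so far: 3)
  step 5: ref 3 -> FAULT, evict 2, frames=[1,3] (faults so far: 4)
  step 6: ref 1 -> HIT, frames=[1,3] (faults so far: 4)
  step 7: ref 2 -> FAULT, evict 1, frames=[2,3] (faults so far: 5)
  step 8: ref 2 -> HIT, frames=[2,3] (faults so far: 5)
  step 9: ref 4 -> FAULT, evict 3, frames=[2,4] (faults so far: 6)
  step 10: ref 2 -> HIT, frames=[2,4] (faults so far: 6)
  step 11: ref 3 -> FAULT, evict 2, frames=[3,4] (faults so far: 7)
  step 12: ref 2 -> FAULT, evict 4, frames=[3,2] (faults so far: 8)
  step 13: ref 4 -> FAULT, evict 3, frames=[4,2] (faults so far: 9)
  step 14: ref 1 -> FAULT, evict 2, frames=[4,1] (faults so far: 10)
  step 15: ref 2 -> FAULT, evict 4, frames=[2,1] (faults so far: 11)
  FIFO total faults: 11
--- LRU ---
  step 0: ref 4 -> FAULT, frames=[4,-] (faults so far: 1)
  step 1: ref 4 -> HIT, frames=[4,-] (faults so far: 1)
  step 2: ref 2 -> FAULT, frames=[4,2] (faults so far: 2)
  step 3: ref 1 -> FAULT, evict 4, frames=[1,2] (faults so far: 3)
  step 4: ref 1 -> HIT, frames=[1,2] (faults so far: 3)
  step 5: ref 3 -> FAULT, evict 2, frames=[1,3] (faults so far: 4)
  step 6: ref 1 -> HIT, frames=[1,3] (faults so far: 4)
  step 7: ref 2 -> FAULT, evict 3, frames=[1,2] (faults so far: 5)
  step 8: ref 2 -> HIT, frames=[1,2] (faults so far: 5)
  step 9: ref 4 -> FAULT, evict 1, frames=[4,2] (faults so far: 6)
  step 10: ref 2 -> HIT, frames=[4,2] (faults so far: 6)
  step 11: ref 3 -> FAULT, evict 4, frames=[3,2] (faults so far: 7)
  step 12: ref 2 -> HIT, frames=[3,2] (faults so far: 7)
  step 13: ref 4 -> FAULT, evict 3, frames=[4,2] (faults so far: 8)
  step 14: ref 1 -> FAULT, evict 2, frames=[4,1] (faults so far: 9)
  step 15: ref 2 -> FAULT, evict 4, frames=[2,1] (faults so far: 10)
  LRU total faults: 10
--- Optimal ---
  step 0: ref 4 -> FAULT, frames=[4,-] (faults so far: 1)
  step 1: ref 4 -> HIT, frames=[4,-] (faults so far: 1)
  step 2: ref 2 -> FAULT, frames=[4,2] (faults so far: 2)
  step 3: ref 1 -> FAULT, evict 4, frames=[1,2] (faults so far: 3)
  step 4: ref 1 -> HIT, frames=[1,2] (faults so far: 3)
  step 5: ref 3 -> FAULT, evict 2, frames=[1,3] (faults so far: 4)
  step 6: ref 1 -> HIT, frames=[1,3] (faults so far: 4)
  step 7: ref 2 -> FAULT, evict 1, frames=[2,3] (faults so far: 5)
  step 8: ref 2 -> HIT, frames=[2,3] (faults so far: 5)
  step 9: ref 4 -> FAULT, evict 3, frames=[2,4] (faults so far: 6)
  step 10: ref 2 -> HIT, frames=[2,4] (faults so far: 6)
  step 11: ref 3 -> FAULT, evict 4, frames=[2,3] (faults so far: 7)
  step 12: ref 2 -> HIT, frames=[2,3] (faults so far: 7)
  step 13: ref 4 -> FAULT, evict 3, frames=[2,4] (faults so far: 8)
  step 14: ref 1 -> FAULT, evict 4, frames=[2,1] (faults so far: 9)
  step 15: ref 2 -> HIT, frames=[2,1] (faults so far: 9)
  Optimal total faults: 9

Answer: 11 10 9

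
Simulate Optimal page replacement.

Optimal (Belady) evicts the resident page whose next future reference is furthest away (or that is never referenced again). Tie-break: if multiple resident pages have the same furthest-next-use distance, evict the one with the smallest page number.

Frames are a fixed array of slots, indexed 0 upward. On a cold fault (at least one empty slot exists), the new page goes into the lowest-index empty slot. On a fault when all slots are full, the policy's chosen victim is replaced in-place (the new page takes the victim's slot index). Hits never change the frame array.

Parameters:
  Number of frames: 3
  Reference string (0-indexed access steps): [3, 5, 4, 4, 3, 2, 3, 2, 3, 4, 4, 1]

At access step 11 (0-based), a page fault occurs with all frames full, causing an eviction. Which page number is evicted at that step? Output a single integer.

Step 0: ref 3 -> FAULT, frames=[3,-,-]
Step 1: ref 5 -> FAULT, frames=[3,5,-]
Step 2: ref 4 -> FAULT, frames=[3,5,4]
Step 3: ref 4 -> HIT, frames=[3,5,4]
Step 4: ref 3 -> HIT, frames=[3,5,4]
Step 5: ref 2 -> FAULT, evict 5, frames=[3,2,4]
Step 6: ref 3 -> HIT, frames=[3,2,4]
Step 7: ref 2 -> HIT, frames=[3,2,4]
Step 8: ref 3 -> HIT, frames=[3,2,4]
Step 9: ref 4 -> HIT, frames=[3,2,4]
Step 10: ref 4 -> HIT, frames=[3,2,4]
Step 11: ref 1 -> FAULT, evict 2, frames=[3,1,4]
At step 11: evicted page 2

Answer: 2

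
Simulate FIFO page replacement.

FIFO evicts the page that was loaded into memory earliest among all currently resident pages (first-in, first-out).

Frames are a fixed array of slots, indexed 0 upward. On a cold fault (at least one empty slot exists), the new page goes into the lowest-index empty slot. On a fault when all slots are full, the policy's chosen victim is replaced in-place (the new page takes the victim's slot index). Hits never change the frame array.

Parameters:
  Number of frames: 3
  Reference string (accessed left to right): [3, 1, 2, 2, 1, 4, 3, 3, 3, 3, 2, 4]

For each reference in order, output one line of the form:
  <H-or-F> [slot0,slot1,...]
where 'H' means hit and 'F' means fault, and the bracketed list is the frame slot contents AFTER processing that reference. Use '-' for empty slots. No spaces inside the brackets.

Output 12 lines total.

F [3,-,-]
F [3,1,-]
F [3,1,2]
H [3,1,2]
H [3,1,2]
F [4,1,2]
F [4,3,2]
H [4,3,2]
H [4,3,2]
H [4,3,2]
H [4,3,2]
H [4,3,2]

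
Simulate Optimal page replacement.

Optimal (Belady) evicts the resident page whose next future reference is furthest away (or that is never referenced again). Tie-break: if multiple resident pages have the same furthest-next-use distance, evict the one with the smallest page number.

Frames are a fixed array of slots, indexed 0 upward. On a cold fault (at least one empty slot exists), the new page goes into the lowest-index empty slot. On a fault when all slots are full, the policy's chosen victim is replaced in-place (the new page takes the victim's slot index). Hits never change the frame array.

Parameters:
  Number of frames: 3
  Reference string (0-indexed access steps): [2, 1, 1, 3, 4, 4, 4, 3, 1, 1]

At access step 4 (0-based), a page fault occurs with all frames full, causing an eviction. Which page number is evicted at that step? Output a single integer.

Step 0: ref 2 -> FAULT, frames=[2,-,-]
Step 1: ref 1 -> FAULT, frames=[2,1,-]
Step 2: ref 1 -> HIT, frames=[2,1,-]
Step 3: ref 3 -> FAULT, frames=[2,1,3]
Step 4: ref 4 -> FAULT, evict 2, frames=[4,1,3]
At step 4: evicted page 2

Answer: 2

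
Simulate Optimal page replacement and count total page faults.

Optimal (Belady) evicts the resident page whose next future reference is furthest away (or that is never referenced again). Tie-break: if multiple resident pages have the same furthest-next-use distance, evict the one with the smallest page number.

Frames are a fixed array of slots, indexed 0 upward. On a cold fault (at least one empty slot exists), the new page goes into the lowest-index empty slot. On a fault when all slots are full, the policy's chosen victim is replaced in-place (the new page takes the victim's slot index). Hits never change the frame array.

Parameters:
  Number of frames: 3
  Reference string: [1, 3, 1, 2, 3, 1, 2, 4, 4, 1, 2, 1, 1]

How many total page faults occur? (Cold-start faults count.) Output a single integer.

Step 0: ref 1 → FAULT, frames=[1,-,-]
Step 1: ref 3 → FAULT, frames=[1,3,-]
Step 2: ref 1 → HIT, frames=[1,3,-]
Step 3: ref 2 → FAULT, frames=[1,3,2]
Step 4: ref 3 → HIT, frames=[1,3,2]
Step 5: ref 1 → HIT, frames=[1,3,2]
Step 6: ref 2 → HIT, frames=[1,3,2]
Step 7: ref 4 → FAULT (evict 3), frames=[1,4,2]
Step 8: ref 4 → HIT, frames=[1,4,2]
Step 9: ref 1 → HIT, frames=[1,4,2]
Step 10: ref 2 → HIT, frames=[1,4,2]
Step 11: ref 1 → HIT, frames=[1,4,2]
Step 12: ref 1 → HIT, frames=[1,4,2]
Total faults: 4

Answer: 4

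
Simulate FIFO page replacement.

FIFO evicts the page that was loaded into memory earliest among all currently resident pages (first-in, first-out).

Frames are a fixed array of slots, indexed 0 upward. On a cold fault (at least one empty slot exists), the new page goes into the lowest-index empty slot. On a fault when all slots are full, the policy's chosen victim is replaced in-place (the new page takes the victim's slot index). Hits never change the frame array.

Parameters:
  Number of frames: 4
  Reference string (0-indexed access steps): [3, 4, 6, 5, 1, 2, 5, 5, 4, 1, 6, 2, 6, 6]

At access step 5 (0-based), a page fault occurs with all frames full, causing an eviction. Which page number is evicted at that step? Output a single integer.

Step 0: ref 3 -> FAULT, frames=[3,-,-,-]
Step 1: ref 4 -> FAULT, frames=[3,4,-,-]
Step 2: ref 6 -> FAULT, frames=[3,4,6,-]
Step 3: ref 5 -> FAULT, frames=[3,4,6,5]
Step 4: ref 1 -> FAULT, evict 3, frames=[1,4,6,5]
Step 5: ref 2 -> FAULT, evict 4, frames=[1,2,6,5]
At step 5: evicted page 4

Answer: 4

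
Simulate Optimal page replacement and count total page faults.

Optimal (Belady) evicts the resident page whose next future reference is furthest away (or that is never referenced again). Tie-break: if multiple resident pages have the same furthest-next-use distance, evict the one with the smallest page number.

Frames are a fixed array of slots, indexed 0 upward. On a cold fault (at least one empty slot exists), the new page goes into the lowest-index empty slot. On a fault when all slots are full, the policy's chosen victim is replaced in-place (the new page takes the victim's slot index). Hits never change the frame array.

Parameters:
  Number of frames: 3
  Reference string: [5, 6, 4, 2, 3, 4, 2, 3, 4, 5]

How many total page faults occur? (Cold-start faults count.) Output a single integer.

Step 0: ref 5 → FAULT, frames=[5,-,-]
Step 1: ref 6 → FAULT, frames=[5,6,-]
Step 2: ref 4 → FAULT, frames=[5,6,4]
Step 3: ref 2 → FAULT (evict 6), frames=[5,2,4]
Step 4: ref 3 → FAULT (evict 5), frames=[3,2,4]
Step 5: ref 4 → HIT, frames=[3,2,4]
Step 6: ref 2 → HIT, frames=[3,2,4]
Step 7: ref 3 → HIT, frames=[3,2,4]
Step 8: ref 4 → HIT, frames=[3,2,4]
Step 9: ref 5 → FAULT (evict 2), frames=[3,5,4]
Total faults: 6

Answer: 6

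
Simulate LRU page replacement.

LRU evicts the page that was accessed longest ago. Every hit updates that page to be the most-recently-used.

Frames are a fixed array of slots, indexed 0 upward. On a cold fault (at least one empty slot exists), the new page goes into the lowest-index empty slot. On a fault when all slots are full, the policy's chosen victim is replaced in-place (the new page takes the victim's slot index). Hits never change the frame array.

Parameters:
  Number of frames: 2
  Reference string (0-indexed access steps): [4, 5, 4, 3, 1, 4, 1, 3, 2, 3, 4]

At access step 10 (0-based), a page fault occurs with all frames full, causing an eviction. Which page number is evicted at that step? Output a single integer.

Step 0: ref 4 -> FAULT, frames=[4,-]
Step 1: ref 5 -> FAULT, frames=[4,5]
Step 2: ref 4 -> HIT, frames=[4,5]
Step 3: ref 3 -> FAULT, evict 5, frames=[4,3]
Step 4: ref 1 -> FAULT, evict 4, frames=[1,3]
Step 5: ref 4 -> FAULT, evict 3, frames=[1,4]
Step 6: ref 1 -> HIT, frames=[1,4]
Step 7: ref 3 -> FAULT, evict 4, frames=[1,3]
Step 8: ref 2 -> FAULT, evict 1, frames=[2,3]
Step 9: ref 3 -> HIT, frames=[2,3]
Step 10: ref 4 -> FAULT, evict 2, frames=[4,3]
At step 10: evicted page 2

Answer: 2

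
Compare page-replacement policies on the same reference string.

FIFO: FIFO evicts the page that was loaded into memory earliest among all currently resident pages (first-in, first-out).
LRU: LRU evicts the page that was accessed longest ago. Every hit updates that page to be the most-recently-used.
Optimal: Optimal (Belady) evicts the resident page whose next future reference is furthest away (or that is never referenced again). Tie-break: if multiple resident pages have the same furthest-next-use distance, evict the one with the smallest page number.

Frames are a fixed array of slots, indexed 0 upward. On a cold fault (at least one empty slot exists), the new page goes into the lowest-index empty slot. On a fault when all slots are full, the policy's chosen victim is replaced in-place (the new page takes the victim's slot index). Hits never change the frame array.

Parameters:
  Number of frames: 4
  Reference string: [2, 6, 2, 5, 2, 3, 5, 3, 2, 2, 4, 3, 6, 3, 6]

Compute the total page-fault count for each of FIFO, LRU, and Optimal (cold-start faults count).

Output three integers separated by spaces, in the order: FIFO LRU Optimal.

Answer: 5 6 5

Derivation:
--- FIFO ---
  step 0: ref 2 -> FAULT, frames=[2,-,-,-] (faults so far: 1)
  step 1: ref 6 -> FAULT, frames=[2,6,-,-] (faults so far: 2)
  step 2: ref 2 -> HIT, frames=[2,6,-,-] (faults so far: 2)
  step 3: ref 5 -> FAULT, frames=[2,6,5,-] (faults so far: 3)
  step 4: ref 2 -> HIT, frames=[2,6,5,-] (faults so far: 3)
  step 5: ref 3 -> FAULT, frames=[2,6,5,3] (faults so far: 4)
  step 6: ref 5 -> HIT, frames=[2,6,5,3] (faults so far: 4)
  step 7: ref 3 -> HIT, frames=[2,6,5,3] (faults so far: 4)
  step 8: ref 2 -> HIT, frames=[2,6,5,3] (faults so far: 4)
  step 9: ref 2 -> HIT, frames=[2,6,5,3] (faults so far: 4)
  step 10: ref 4 -> FAULT, evict 2, frames=[4,6,5,3] (faults so far: 5)
  step 11: ref 3 -> HIT, frames=[4,6,5,3] (faults so far: 5)
  step 12: ref 6 -> HIT, frames=[4,6,5,3] (faults so far: 5)
  step 13: ref 3 -> HIT, frames=[4,6,5,3] (faults so far: 5)
  step 14: ref 6 -> HIT, frames=[4,6,5,3] (faults so far: 5)
  FIFO total faults: 5
--- LRU ---
  step 0: ref 2 -> FAULT, frames=[2,-,-,-] (faults so far: 1)
  step 1: ref 6 -> FAULT, frames=[2,6,-,-] (faults so far: 2)
  step 2: ref 2 -> HIT, frames=[2,6,-,-] (faults so far: 2)
  step 3: ref 5 -> FAULT, frames=[2,6,5,-] (faults so far: 3)
  step 4: ref 2 -> HIT, frames=[2,6,5,-] (faults so far: 3)
  step 5: ref 3 -> FAULT, frames=[2,6,5,3] (faults so far: 4)
  step 6: ref 5 -> HIT, frames=[2,6,5,3] (faults so far: 4)
  step 7: ref 3 -> HIT, frames=[2,6,5,3] (faults so far: 4)
  step 8: ref 2 -> HIT, frames=[2,6,5,3] (faults so far: 4)
  step 9: ref 2 -> HIT, frames=[2,6,5,3] (faults so far: 4)
  step 10: ref 4 -> FAULT, evict 6, frames=[2,4,5,3] (faults so far: 5)
  step 11: ref 3 -> HIT, frames=[2,4,5,3] (faults so far: 5)
  step 12: ref 6 -> FAULT, evict 5, frames=[2,4,6,3] (faults so far: 6)
  step 13: ref 3 -> HIT, frames=[2,4,6,3] (faults so far: 6)
  step 14: ref 6 -> HIT, frames=[2,4,6,3] (faults so far: 6)
  LRU total faults: 6
--- Optimal ---
  step 0: ref 2 -> FAULT, frames=[2,-,-,-] (faults so far: 1)
  step 1: ref 6 -> FAULT, frames=[2,6,-,-] (faults so far: 2)
  step 2: ref 2 -> HIT, frames=[2,6,-,-] (faults so far: 2)
  step 3: ref 5 -> FAULT, frames=[2,6,5,-] (faults so far: 3)
  step 4: ref 2 -> HIT, frames=[2,6,5,-] (faults so far: 3)
  step 5: ref 3 -> FAULT, frames=[2,6,5,3] (faults so far: 4)
  step 6: ref 5 -> HIT, frames=[2,6,5,3] (faults so far: 4)
  step 7: ref 3 -> HIT, frames=[2,6,5,3] (faults so far: 4)
  step 8: ref 2 -> HIT, frames=[2,6,5,3] (faults so far: 4)
  step 9: ref 2 -> HIT, frames=[2,6,5,3] (faults so far: 4)
  step 10: ref 4 -> FAULT, evict 2, frames=[4,6,5,3] (faults so far: 5)
  step 11: ref 3 -> HIT, frames=[4,6,5,3] (faults so far: 5)
  step 12: ref 6 -> HIT, frames=[4,6,5,3] (faults so far: 5)
  step 13: ref 3 -> HIT, frames=[4,6,5,3] (faults so far: 5)
  step 14: ref 6 -> HIT, frames=[4,6,5,3] (faults so far: 5)
  Optimal total faults: 5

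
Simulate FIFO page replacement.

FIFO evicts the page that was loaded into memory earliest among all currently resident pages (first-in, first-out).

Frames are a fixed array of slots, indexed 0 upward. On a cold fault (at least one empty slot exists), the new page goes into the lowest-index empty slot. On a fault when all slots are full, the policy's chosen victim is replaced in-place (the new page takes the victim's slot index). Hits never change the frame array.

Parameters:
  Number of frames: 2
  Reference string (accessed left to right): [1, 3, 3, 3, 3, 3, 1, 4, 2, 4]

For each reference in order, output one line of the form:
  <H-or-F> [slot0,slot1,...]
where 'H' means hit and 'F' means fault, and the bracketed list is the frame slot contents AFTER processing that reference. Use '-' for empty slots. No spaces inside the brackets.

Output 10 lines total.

F [1,-]
F [1,3]
H [1,3]
H [1,3]
H [1,3]
H [1,3]
H [1,3]
F [4,3]
F [4,2]
H [4,2]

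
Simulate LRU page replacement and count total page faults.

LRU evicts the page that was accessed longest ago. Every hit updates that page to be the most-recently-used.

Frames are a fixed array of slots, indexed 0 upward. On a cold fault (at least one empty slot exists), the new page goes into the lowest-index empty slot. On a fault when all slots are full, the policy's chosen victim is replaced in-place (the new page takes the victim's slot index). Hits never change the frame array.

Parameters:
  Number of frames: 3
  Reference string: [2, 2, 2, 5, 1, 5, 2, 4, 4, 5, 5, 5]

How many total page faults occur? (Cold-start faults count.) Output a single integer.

Answer: 4

Derivation:
Step 0: ref 2 → FAULT, frames=[2,-,-]
Step 1: ref 2 → HIT, frames=[2,-,-]
Step 2: ref 2 → HIT, frames=[2,-,-]
Step 3: ref 5 → FAULT, frames=[2,5,-]
Step 4: ref 1 → FAULT, frames=[2,5,1]
Step 5: ref 5 → HIT, frames=[2,5,1]
Step 6: ref 2 → HIT, frames=[2,5,1]
Step 7: ref 4 → FAULT (evict 1), frames=[2,5,4]
Step 8: ref 4 → HIT, frames=[2,5,4]
Step 9: ref 5 → HIT, frames=[2,5,4]
Step 10: ref 5 → HIT, frames=[2,5,4]
Step 11: ref 5 → HIT, frames=[2,5,4]
Total faults: 4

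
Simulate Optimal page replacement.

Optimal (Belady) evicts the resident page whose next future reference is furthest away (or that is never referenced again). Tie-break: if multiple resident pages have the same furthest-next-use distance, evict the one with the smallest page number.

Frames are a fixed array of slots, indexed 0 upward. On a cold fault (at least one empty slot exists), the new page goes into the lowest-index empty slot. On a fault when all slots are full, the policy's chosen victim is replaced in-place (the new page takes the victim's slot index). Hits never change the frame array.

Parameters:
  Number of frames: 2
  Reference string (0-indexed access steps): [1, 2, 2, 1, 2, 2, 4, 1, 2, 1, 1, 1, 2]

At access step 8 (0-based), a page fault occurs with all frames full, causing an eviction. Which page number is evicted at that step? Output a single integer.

Step 0: ref 1 -> FAULT, frames=[1,-]
Step 1: ref 2 -> FAULT, frames=[1,2]
Step 2: ref 2 -> HIT, frames=[1,2]
Step 3: ref 1 -> HIT, frames=[1,2]
Step 4: ref 2 -> HIT, frames=[1,2]
Step 5: ref 2 -> HIT, frames=[1,2]
Step 6: ref 4 -> FAULT, evict 2, frames=[1,4]
Step 7: ref 1 -> HIT, frames=[1,4]
Step 8: ref 2 -> FAULT, evict 4, frames=[1,2]
At step 8: evicted page 4

Answer: 4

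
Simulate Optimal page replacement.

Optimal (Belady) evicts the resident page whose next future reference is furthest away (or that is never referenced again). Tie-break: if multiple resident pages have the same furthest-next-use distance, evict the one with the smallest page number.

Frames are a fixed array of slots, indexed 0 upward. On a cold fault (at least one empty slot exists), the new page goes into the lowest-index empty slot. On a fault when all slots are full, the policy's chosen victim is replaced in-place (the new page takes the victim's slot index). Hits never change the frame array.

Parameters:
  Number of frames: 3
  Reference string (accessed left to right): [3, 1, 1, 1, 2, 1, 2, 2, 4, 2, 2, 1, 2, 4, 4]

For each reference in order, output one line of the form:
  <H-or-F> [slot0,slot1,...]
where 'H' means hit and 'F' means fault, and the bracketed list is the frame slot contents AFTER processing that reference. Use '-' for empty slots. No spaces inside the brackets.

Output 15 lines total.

F [3,-,-]
F [3,1,-]
H [3,1,-]
H [3,1,-]
F [3,1,2]
H [3,1,2]
H [3,1,2]
H [3,1,2]
F [4,1,2]
H [4,1,2]
H [4,1,2]
H [4,1,2]
H [4,1,2]
H [4,1,2]
H [4,1,2]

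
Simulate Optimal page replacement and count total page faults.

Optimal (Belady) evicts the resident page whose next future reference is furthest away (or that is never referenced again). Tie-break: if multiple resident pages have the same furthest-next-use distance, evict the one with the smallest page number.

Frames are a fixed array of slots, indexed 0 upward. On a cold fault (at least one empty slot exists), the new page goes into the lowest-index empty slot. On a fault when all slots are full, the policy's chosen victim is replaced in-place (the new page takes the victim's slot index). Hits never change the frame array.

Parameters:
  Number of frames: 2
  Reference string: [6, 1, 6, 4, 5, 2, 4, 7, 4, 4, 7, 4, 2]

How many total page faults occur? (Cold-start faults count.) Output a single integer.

Answer: 7

Derivation:
Step 0: ref 6 → FAULT, frames=[6,-]
Step 1: ref 1 → FAULT, frames=[6,1]
Step 2: ref 6 → HIT, frames=[6,1]
Step 3: ref 4 → FAULT (evict 1), frames=[6,4]
Step 4: ref 5 → FAULT (evict 6), frames=[5,4]
Step 5: ref 2 → FAULT (evict 5), frames=[2,4]
Step 6: ref 4 → HIT, frames=[2,4]
Step 7: ref 7 → FAULT (evict 2), frames=[7,4]
Step 8: ref 4 → HIT, frames=[7,4]
Step 9: ref 4 → HIT, frames=[7,4]
Step 10: ref 7 → HIT, frames=[7,4]
Step 11: ref 4 → HIT, frames=[7,4]
Step 12: ref 2 → FAULT (evict 4), frames=[7,2]
Total faults: 7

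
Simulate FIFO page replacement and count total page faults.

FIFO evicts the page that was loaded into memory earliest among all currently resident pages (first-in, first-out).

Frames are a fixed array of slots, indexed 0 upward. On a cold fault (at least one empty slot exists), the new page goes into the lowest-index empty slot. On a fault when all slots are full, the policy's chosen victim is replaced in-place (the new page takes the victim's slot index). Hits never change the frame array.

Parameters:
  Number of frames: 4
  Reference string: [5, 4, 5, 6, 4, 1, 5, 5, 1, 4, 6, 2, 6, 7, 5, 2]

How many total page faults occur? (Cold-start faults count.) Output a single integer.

Answer: 7

Derivation:
Step 0: ref 5 → FAULT, frames=[5,-,-,-]
Step 1: ref 4 → FAULT, frames=[5,4,-,-]
Step 2: ref 5 → HIT, frames=[5,4,-,-]
Step 3: ref 6 → FAULT, frames=[5,4,6,-]
Step 4: ref 4 → HIT, frames=[5,4,6,-]
Step 5: ref 1 → FAULT, frames=[5,4,6,1]
Step 6: ref 5 → HIT, frames=[5,4,6,1]
Step 7: ref 5 → HIT, frames=[5,4,6,1]
Step 8: ref 1 → HIT, frames=[5,4,6,1]
Step 9: ref 4 → HIT, frames=[5,4,6,1]
Step 10: ref 6 → HIT, frames=[5,4,6,1]
Step 11: ref 2 → FAULT (evict 5), frames=[2,4,6,1]
Step 12: ref 6 → HIT, frames=[2,4,6,1]
Step 13: ref 7 → FAULT (evict 4), frames=[2,7,6,1]
Step 14: ref 5 → FAULT (evict 6), frames=[2,7,5,1]
Step 15: ref 2 → HIT, frames=[2,7,5,1]
Total faults: 7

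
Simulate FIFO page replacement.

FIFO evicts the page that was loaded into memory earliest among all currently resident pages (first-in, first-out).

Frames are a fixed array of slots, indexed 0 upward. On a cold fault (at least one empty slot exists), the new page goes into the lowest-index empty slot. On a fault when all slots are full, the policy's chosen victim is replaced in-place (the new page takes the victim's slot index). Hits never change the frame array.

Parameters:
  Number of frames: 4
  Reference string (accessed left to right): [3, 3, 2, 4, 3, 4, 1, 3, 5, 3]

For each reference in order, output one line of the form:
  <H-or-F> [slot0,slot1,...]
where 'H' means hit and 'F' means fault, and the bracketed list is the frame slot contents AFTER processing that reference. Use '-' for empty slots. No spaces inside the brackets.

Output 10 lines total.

F [3,-,-,-]
H [3,-,-,-]
F [3,2,-,-]
F [3,2,4,-]
H [3,2,4,-]
H [3,2,4,-]
F [3,2,4,1]
H [3,2,4,1]
F [5,2,4,1]
F [5,3,4,1]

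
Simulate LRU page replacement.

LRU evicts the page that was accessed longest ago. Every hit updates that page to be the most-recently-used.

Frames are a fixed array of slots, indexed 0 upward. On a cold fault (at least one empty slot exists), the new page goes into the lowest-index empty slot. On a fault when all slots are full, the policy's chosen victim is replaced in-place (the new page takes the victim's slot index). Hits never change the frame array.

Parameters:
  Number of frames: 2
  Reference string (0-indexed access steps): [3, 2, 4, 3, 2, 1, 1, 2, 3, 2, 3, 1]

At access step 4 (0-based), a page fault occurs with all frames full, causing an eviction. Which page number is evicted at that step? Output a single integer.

Step 0: ref 3 -> FAULT, frames=[3,-]
Step 1: ref 2 -> FAULT, frames=[3,2]
Step 2: ref 4 -> FAULT, evict 3, frames=[4,2]
Step 3: ref 3 -> FAULT, evict 2, frames=[4,3]
Step 4: ref 2 -> FAULT, evict 4, frames=[2,3]
At step 4: evicted page 4

Answer: 4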